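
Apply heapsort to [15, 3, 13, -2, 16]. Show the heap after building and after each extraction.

Build heap: [16, 15, 13, -2, 3]
Extract 16: [15, 3, 13, -2, 16]
Extract 15: [13, 3, -2, 15, 16]
Extract 13: [3, -2, 13, 15, 16]
Extract 3: [-2, 3, 13, 15, 16]


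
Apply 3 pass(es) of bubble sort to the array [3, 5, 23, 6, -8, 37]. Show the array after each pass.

After pass 1: [3, 5, 6, -8, 23, 37] (2 swaps)
After pass 2: [3, 5, -8, 6, 23, 37] (1 swaps)
After pass 3: [3, -8, 5, 6, 23, 37] (1 swaps)
Total swaps: 4


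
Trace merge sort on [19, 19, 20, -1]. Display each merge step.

Divide and conquer:
  Merge [19] + [19] -> [19, 19]
  Merge [20] + [-1] -> [-1, 20]
  Merge [19, 19] + [-1, 20] -> [-1, 19, 19, 20]


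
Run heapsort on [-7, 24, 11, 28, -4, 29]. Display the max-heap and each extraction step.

Build heap: [29, 28, 11, 24, -4, -7]
Extract 29: [28, 24, 11, -7, -4, 29]
Extract 28: [24, -4, 11, -7, 28, 29]
Extract 24: [11, -4, -7, 24, 28, 29]
Extract 11: [-4, -7, 11, 24, 28, 29]
Extract -4: [-7, -4, 11, 24, 28, 29]


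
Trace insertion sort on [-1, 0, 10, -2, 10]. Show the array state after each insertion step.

First element -1 is already 'sorted'
Insert 0: shifted 0 elements -> [-1, 0, 10, -2, 10]
Insert 10: shifted 0 elements -> [-1, 0, 10, -2, 10]
Insert -2: shifted 3 elements -> [-2, -1, 0, 10, 10]
Insert 10: shifted 0 elements -> [-2, -1, 0, 10, 10]


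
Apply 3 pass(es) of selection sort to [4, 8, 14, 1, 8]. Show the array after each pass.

Pass 1: Select minimum 1 at index 3, swap -> [1, 8, 14, 4, 8]
Pass 2: Select minimum 4 at index 3, swap -> [1, 4, 14, 8, 8]
Pass 3: Select minimum 8 at index 3, swap -> [1, 4, 8, 14, 8]


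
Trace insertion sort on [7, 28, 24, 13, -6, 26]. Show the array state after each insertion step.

First element 7 is already 'sorted'
Insert 28: shifted 0 elements -> [7, 28, 24, 13, -6, 26]
Insert 24: shifted 1 elements -> [7, 24, 28, 13, -6, 26]
Insert 13: shifted 2 elements -> [7, 13, 24, 28, -6, 26]
Insert -6: shifted 4 elements -> [-6, 7, 13, 24, 28, 26]
Insert 26: shifted 1 elements -> [-6, 7, 13, 24, 26, 28]


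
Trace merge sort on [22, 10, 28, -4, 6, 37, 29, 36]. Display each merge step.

Divide and conquer:
  Merge [22] + [10] -> [10, 22]
  Merge [28] + [-4] -> [-4, 28]
  Merge [10, 22] + [-4, 28] -> [-4, 10, 22, 28]
  Merge [6] + [37] -> [6, 37]
  Merge [29] + [36] -> [29, 36]
  Merge [6, 37] + [29, 36] -> [6, 29, 36, 37]
  Merge [-4, 10, 22, 28] + [6, 29, 36, 37] -> [-4, 6, 10, 22, 28, 29, 36, 37]


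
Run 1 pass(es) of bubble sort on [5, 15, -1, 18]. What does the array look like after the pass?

After pass 1: [5, -1, 15, 18] (1 swaps)
Total swaps: 1


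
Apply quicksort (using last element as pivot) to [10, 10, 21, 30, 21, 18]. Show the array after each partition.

Partition 1: pivot=18 at index 2 -> [10, 10, 18, 30, 21, 21]
Partition 2: pivot=10 at index 1 -> [10, 10, 18, 30, 21, 21]
Partition 3: pivot=21 at index 4 -> [10, 10, 18, 21, 21, 30]


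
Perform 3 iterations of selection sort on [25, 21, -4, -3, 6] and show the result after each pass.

Pass 1: Select minimum -4 at index 2, swap -> [-4, 21, 25, -3, 6]
Pass 2: Select minimum -3 at index 3, swap -> [-4, -3, 25, 21, 6]
Pass 3: Select minimum 6 at index 4, swap -> [-4, -3, 6, 21, 25]


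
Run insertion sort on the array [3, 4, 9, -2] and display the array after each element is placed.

First element 3 is already 'sorted'
Insert 4: shifted 0 elements -> [3, 4, 9, -2]
Insert 9: shifted 0 elements -> [3, 4, 9, -2]
Insert -2: shifted 3 elements -> [-2, 3, 4, 9]


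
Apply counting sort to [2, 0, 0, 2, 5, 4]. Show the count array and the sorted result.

Count array: [2, 0, 2, 0, 1, 1]
(count[i] = number of elements equal to i)
Cumulative count: [2, 2, 4, 4, 5, 6]
Sorted: [0, 0, 2, 2, 4, 5]


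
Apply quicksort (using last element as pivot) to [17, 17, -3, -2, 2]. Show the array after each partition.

Partition 1: pivot=2 at index 2 -> [-3, -2, 2, 17, 17]
Partition 2: pivot=-2 at index 1 -> [-3, -2, 2, 17, 17]
Partition 3: pivot=17 at index 4 -> [-3, -2, 2, 17, 17]


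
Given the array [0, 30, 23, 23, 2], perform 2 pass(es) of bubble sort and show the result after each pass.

After pass 1: [0, 23, 23, 2, 30] (3 swaps)
After pass 2: [0, 23, 2, 23, 30] (1 swaps)
Total swaps: 4


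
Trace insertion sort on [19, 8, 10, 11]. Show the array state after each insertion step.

First element 19 is already 'sorted'
Insert 8: shifted 1 elements -> [8, 19, 10, 11]
Insert 10: shifted 1 elements -> [8, 10, 19, 11]
Insert 11: shifted 1 elements -> [8, 10, 11, 19]


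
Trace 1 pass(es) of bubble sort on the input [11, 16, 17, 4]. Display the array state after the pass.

After pass 1: [11, 16, 4, 17] (1 swaps)
Total swaps: 1


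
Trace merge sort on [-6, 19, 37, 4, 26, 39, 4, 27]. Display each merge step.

Divide and conquer:
  Merge [-6] + [19] -> [-6, 19]
  Merge [37] + [4] -> [4, 37]
  Merge [-6, 19] + [4, 37] -> [-6, 4, 19, 37]
  Merge [26] + [39] -> [26, 39]
  Merge [4] + [27] -> [4, 27]
  Merge [26, 39] + [4, 27] -> [4, 26, 27, 39]
  Merge [-6, 4, 19, 37] + [4, 26, 27, 39] -> [-6, 4, 4, 19, 26, 27, 37, 39]


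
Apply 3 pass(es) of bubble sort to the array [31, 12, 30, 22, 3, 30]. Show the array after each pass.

After pass 1: [12, 30, 22, 3, 30, 31] (5 swaps)
After pass 2: [12, 22, 3, 30, 30, 31] (2 swaps)
After pass 3: [12, 3, 22, 30, 30, 31] (1 swaps)
Total swaps: 8


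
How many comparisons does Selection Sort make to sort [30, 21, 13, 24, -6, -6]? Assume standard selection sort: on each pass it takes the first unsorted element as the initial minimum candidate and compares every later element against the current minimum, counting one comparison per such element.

Pass 1: scan indices 1..5 for the minimum = 5 comparison(s); min is -6, place at index 0 -> [-6, 21, 13, 24, 30, -6]
Pass 2: scan indices 2..5 for the minimum = 4 comparison(s); min is -6, place at index 1 -> [-6, -6, 13, 24, 30, 21]
Pass 3: scan indices 3..5 for the minimum = 3 comparison(s); min is 13, place at index 2 -> [-6, -6, 13, 24, 30, 21]
Pass 4: scan indices 4..5 for the minimum = 2 comparison(s); min is 21, place at index 3 -> [-6, -6, 13, 21, 30, 24]
Pass 5: scan indices 5..5 for the minimum = 1 comparison(s); min is 24, place at index 4 -> [-6, -6, 13, 21, 24, 30]
Selection sort always scans the whole unsorted suffix, so the count is (n-1) + (n-2) + ... + 1 = n(n-1)/2 = 6*5/2 = 15 regardless of the input order.
Total comparisons: 5 + 4 + 3 + 2 + 1 = 15


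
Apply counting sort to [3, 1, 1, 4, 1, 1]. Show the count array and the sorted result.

Count array: [0, 4, 0, 1, 1]
(count[i] = number of elements equal to i)
Cumulative count: [0, 4, 4, 5, 6]
Sorted: [1, 1, 1, 1, 3, 4]


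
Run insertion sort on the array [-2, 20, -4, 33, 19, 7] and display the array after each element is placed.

First element -2 is already 'sorted'
Insert 20: shifted 0 elements -> [-2, 20, -4, 33, 19, 7]
Insert -4: shifted 2 elements -> [-4, -2, 20, 33, 19, 7]
Insert 33: shifted 0 elements -> [-4, -2, 20, 33, 19, 7]
Insert 19: shifted 2 elements -> [-4, -2, 19, 20, 33, 7]
Insert 7: shifted 3 elements -> [-4, -2, 7, 19, 20, 33]


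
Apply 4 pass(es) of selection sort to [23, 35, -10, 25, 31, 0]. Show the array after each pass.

Pass 1: Select minimum -10 at index 2, swap -> [-10, 35, 23, 25, 31, 0]
Pass 2: Select minimum 0 at index 5, swap -> [-10, 0, 23, 25, 31, 35]
Pass 3: Select minimum 23 at index 2, swap -> [-10, 0, 23, 25, 31, 35]
Pass 4: Select minimum 25 at index 3, swap -> [-10, 0, 23, 25, 31, 35]


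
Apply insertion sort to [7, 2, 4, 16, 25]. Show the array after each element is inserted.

First element 7 is already 'sorted'
Insert 2: shifted 1 elements -> [2, 7, 4, 16, 25]
Insert 4: shifted 1 elements -> [2, 4, 7, 16, 25]
Insert 16: shifted 0 elements -> [2, 4, 7, 16, 25]
Insert 25: shifted 0 elements -> [2, 4, 7, 16, 25]


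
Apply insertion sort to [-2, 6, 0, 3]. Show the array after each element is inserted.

First element -2 is already 'sorted'
Insert 6: shifted 0 elements -> [-2, 6, 0, 3]
Insert 0: shifted 1 elements -> [-2, 0, 6, 3]
Insert 3: shifted 1 elements -> [-2, 0, 3, 6]


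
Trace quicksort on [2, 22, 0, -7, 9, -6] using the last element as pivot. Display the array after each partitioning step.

Partition 1: pivot=-6 at index 1 -> [-7, -6, 0, 2, 9, 22]
Partition 2: pivot=22 at index 5 -> [-7, -6, 0, 2, 9, 22]
Partition 3: pivot=9 at index 4 -> [-7, -6, 0, 2, 9, 22]
Partition 4: pivot=2 at index 3 -> [-7, -6, 0, 2, 9, 22]


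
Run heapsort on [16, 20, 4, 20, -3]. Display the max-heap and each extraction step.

Build heap: [20, 20, 4, 16, -3]
Extract 20: [20, 16, 4, -3, 20]
Extract 20: [16, -3, 4, 20, 20]
Extract 16: [4, -3, 16, 20, 20]
Extract 4: [-3, 4, 16, 20, 20]


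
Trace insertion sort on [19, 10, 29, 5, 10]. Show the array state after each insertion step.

First element 19 is already 'sorted'
Insert 10: shifted 1 elements -> [10, 19, 29, 5, 10]
Insert 29: shifted 0 elements -> [10, 19, 29, 5, 10]
Insert 5: shifted 3 elements -> [5, 10, 19, 29, 10]
Insert 10: shifted 2 elements -> [5, 10, 10, 19, 29]


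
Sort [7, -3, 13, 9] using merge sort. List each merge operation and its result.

Divide and conquer:
  Merge [7] + [-3] -> [-3, 7]
  Merge [13] + [9] -> [9, 13]
  Merge [-3, 7] + [9, 13] -> [-3, 7, 9, 13]


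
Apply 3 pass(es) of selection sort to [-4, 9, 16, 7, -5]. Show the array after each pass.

Pass 1: Select minimum -5 at index 4, swap -> [-5, 9, 16, 7, -4]
Pass 2: Select minimum -4 at index 4, swap -> [-5, -4, 16, 7, 9]
Pass 3: Select minimum 7 at index 3, swap -> [-5, -4, 7, 16, 9]


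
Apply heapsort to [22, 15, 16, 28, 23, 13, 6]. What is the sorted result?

Build heap: [28, 23, 16, 15, 22, 13, 6]
Extract 28: [23, 22, 16, 15, 6, 13, 28]
Extract 23: [22, 15, 16, 13, 6, 23, 28]
Extract 22: [16, 15, 6, 13, 22, 23, 28]
Extract 16: [15, 13, 6, 16, 22, 23, 28]
Extract 15: [13, 6, 15, 16, 22, 23, 28]
Extract 13: [6, 13, 15, 16, 22, 23, 28]


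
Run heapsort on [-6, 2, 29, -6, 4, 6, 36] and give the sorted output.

Build heap: [36, 4, 29, -6, 2, 6, -6]
Extract 36: [29, 4, 6, -6, 2, -6, 36]
Extract 29: [6, 4, -6, -6, 2, 29, 36]
Extract 6: [4, 2, -6, -6, 6, 29, 36]
Extract 4: [2, -6, -6, 4, 6, 29, 36]
Extract 2: [-6, -6, 2, 4, 6, 29, 36]
Extract -6: [-6, -6, 2, 4, 6, 29, 36]


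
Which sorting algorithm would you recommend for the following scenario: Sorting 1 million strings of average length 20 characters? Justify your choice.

Best choice: MSD radix sort or Mergesort
Reason: MSD radix sort is a non-comparison sort that buckets the strings by successive character positions, running in time proportional to the total number of characters examined rather than O(n log n) string comparisons; mergesort is a stable O(n log n)-comparison alternative that works for arbitrary variable-length keys


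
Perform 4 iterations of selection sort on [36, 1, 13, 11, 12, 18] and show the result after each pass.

Pass 1: Select minimum 1 at index 1, swap -> [1, 36, 13, 11, 12, 18]
Pass 2: Select minimum 11 at index 3, swap -> [1, 11, 13, 36, 12, 18]
Pass 3: Select minimum 12 at index 4, swap -> [1, 11, 12, 36, 13, 18]
Pass 4: Select minimum 13 at index 4, swap -> [1, 11, 12, 13, 36, 18]


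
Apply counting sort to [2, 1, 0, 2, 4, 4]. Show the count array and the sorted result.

Count array: [1, 1, 2, 0, 2]
(count[i] = number of elements equal to i)
Cumulative count: [1, 2, 4, 4, 6]
Sorted: [0, 1, 2, 2, 4, 4]


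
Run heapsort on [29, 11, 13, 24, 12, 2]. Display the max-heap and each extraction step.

Build heap: [29, 24, 13, 11, 12, 2]
Extract 29: [24, 12, 13, 11, 2, 29]
Extract 24: [13, 12, 2, 11, 24, 29]
Extract 13: [12, 11, 2, 13, 24, 29]
Extract 12: [11, 2, 12, 13, 24, 29]
Extract 11: [2, 11, 12, 13, 24, 29]


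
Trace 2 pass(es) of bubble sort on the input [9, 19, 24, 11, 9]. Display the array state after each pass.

After pass 1: [9, 19, 11, 9, 24] (2 swaps)
After pass 2: [9, 11, 9, 19, 24] (2 swaps)
Total swaps: 4


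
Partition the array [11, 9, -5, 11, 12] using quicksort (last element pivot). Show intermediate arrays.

Partition 1: pivot=12 at index 4 -> [11, 9, -5, 11, 12]
Partition 2: pivot=11 at index 3 -> [11, 9, -5, 11, 12]
Partition 3: pivot=-5 at index 0 -> [-5, 9, 11, 11, 12]
Partition 4: pivot=11 at index 2 -> [-5, 9, 11, 11, 12]


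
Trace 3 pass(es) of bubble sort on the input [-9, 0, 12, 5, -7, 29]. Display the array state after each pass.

After pass 1: [-9, 0, 5, -7, 12, 29] (2 swaps)
After pass 2: [-9, 0, -7, 5, 12, 29] (1 swaps)
After pass 3: [-9, -7, 0, 5, 12, 29] (1 swaps)
Total swaps: 4


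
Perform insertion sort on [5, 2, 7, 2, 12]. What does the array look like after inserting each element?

First element 5 is already 'sorted'
Insert 2: shifted 1 elements -> [2, 5, 7, 2, 12]
Insert 7: shifted 0 elements -> [2, 5, 7, 2, 12]
Insert 2: shifted 2 elements -> [2, 2, 5, 7, 12]
Insert 12: shifted 0 elements -> [2, 2, 5, 7, 12]


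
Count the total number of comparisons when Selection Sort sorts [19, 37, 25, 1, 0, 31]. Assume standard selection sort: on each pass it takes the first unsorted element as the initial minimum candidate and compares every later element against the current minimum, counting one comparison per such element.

Pass 1: scan indices 1..5 for the minimum = 5 comparison(s); min is 0, place at index 0 -> [0, 37, 25, 1, 19, 31]
Pass 2: scan indices 2..5 for the minimum = 4 comparison(s); min is 1, place at index 1 -> [0, 1, 25, 37, 19, 31]
Pass 3: scan indices 3..5 for the minimum = 3 comparison(s); min is 19, place at index 2 -> [0, 1, 19, 37, 25, 31]
Pass 4: scan indices 4..5 for the minimum = 2 comparison(s); min is 25, place at index 3 -> [0, 1, 19, 25, 37, 31]
Pass 5: scan indices 5..5 for the minimum = 1 comparison(s); min is 31, place at index 4 -> [0, 1, 19, 25, 31, 37]
Selection sort always scans the whole unsorted suffix, so the count is (n-1) + (n-2) + ... + 1 = n(n-1)/2 = 6*5/2 = 15 regardless of the input order.
Total comparisons: 5 + 4 + 3 + 2 + 1 = 15


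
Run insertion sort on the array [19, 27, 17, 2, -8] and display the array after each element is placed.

First element 19 is already 'sorted'
Insert 27: shifted 0 elements -> [19, 27, 17, 2, -8]
Insert 17: shifted 2 elements -> [17, 19, 27, 2, -8]
Insert 2: shifted 3 elements -> [2, 17, 19, 27, -8]
Insert -8: shifted 4 elements -> [-8, 2, 17, 19, 27]


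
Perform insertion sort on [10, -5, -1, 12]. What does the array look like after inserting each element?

First element 10 is already 'sorted'
Insert -5: shifted 1 elements -> [-5, 10, -1, 12]
Insert -1: shifted 1 elements -> [-5, -1, 10, 12]
Insert 12: shifted 0 elements -> [-5, -1, 10, 12]


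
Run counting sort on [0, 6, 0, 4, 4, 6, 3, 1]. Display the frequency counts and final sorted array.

Count array: [2, 1, 0, 1, 2, 0, 2]
(count[i] = number of elements equal to i)
Cumulative count: [2, 3, 3, 4, 6, 6, 8]
Sorted: [0, 0, 1, 3, 4, 4, 6, 6]


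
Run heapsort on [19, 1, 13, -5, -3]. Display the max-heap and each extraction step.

Build heap: [19, 1, 13, -5, -3]
Extract 19: [13, 1, -3, -5, 19]
Extract 13: [1, -5, -3, 13, 19]
Extract 1: [-3, -5, 1, 13, 19]
Extract -3: [-5, -3, 1, 13, 19]


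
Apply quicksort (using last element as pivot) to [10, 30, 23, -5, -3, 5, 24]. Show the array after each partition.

Partition 1: pivot=24 at index 5 -> [10, 23, -5, -3, 5, 24, 30]
Partition 2: pivot=5 at index 2 -> [-5, -3, 5, 23, 10, 24, 30]
Partition 3: pivot=-3 at index 1 -> [-5, -3, 5, 23, 10, 24, 30]
Partition 4: pivot=10 at index 3 -> [-5, -3, 5, 10, 23, 24, 30]


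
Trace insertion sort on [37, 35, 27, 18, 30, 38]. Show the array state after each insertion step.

First element 37 is already 'sorted'
Insert 35: shifted 1 elements -> [35, 37, 27, 18, 30, 38]
Insert 27: shifted 2 elements -> [27, 35, 37, 18, 30, 38]
Insert 18: shifted 3 elements -> [18, 27, 35, 37, 30, 38]
Insert 30: shifted 2 elements -> [18, 27, 30, 35, 37, 38]
Insert 38: shifted 0 elements -> [18, 27, 30, 35, 37, 38]


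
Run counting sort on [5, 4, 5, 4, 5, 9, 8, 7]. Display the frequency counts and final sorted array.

Count array: [0, 0, 0, 0, 2, 3, 0, 1, 1, 1]
(count[i] = number of elements equal to i)
Cumulative count: [0, 0, 0, 0, 2, 5, 5, 6, 7, 8]
Sorted: [4, 4, 5, 5, 5, 7, 8, 9]


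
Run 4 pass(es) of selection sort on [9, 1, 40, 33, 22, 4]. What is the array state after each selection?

Pass 1: Select minimum 1 at index 1, swap -> [1, 9, 40, 33, 22, 4]
Pass 2: Select minimum 4 at index 5, swap -> [1, 4, 40, 33, 22, 9]
Pass 3: Select minimum 9 at index 5, swap -> [1, 4, 9, 33, 22, 40]
Pass 4: Select minimum 22 at index 4, swap -> [1, 4, 9, 22, 33, 40]


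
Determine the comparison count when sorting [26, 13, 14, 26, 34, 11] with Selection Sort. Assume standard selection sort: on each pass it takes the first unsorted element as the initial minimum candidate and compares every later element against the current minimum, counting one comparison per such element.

Pass 1: scan indices 1..5 for the minimum = 5 comparison(s); min is 11, place at index 0 -> [11, 13, 14, 26, 34, 26]
Pass 2: scan indices 2..5 for the minimum = 4 comparison(s); min is 13, place at index 1 -> [11, 13, 14, 26, 34, 26]
Pass 3: scan indices 3..5 for the minimum = 3 comparison(s); min is 14, place at index 2 -> [11, 13, 14, 26, 34, 26]
Pass 4: scan indices 4..5 for the minimum = 2 comparison(s); min is 26, place at index 3 -> [11, 13, 14, 26, 34, 26]
Pass 5: scan indices 5..5 for the minimum = 1 comparison(s); min is 26, place at index 4 -> [11, 13, 14, 26, 26, 34]
Selection sort always scans the whole unsorted suffix, so the count is (n-1) + (n-2) + ... + 1 = n(n-1)/2 = 6*5/2 = 15 regardless of the input order.
Total comparisons: 5 + 4 + 3 + 2 + 1 = 15


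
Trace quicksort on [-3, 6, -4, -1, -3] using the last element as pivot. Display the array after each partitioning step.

Partition 1: pivot=-3 at index 2 -> [-3, -4, -3, -1, 6]
Partition 2: pivot=-4 at index 0 -> [-4, -3, -3, -1, 6]
Partition 3: pivot=6 at index 4 -> [-4, -3, -3, -1, 6]


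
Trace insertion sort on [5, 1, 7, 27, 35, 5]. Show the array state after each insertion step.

First element 5 is already 'sorted'
Insert 1: shifted 1 elements -> [1, 5, 7, 27, 35, 5]
Insert 7: shifted 0 elements -> [1, 5, 7, 27, 35, 5]
Insert 27: shifted 0 elements -> [1, 5, 7, 27, 35, 5]
Insert 35: shifted 0 elements -> [1, 5, 7, 27, 35, 5]
Insert 5: shifted 3 elements -> [1, 5, 5, 7, 27, 35]


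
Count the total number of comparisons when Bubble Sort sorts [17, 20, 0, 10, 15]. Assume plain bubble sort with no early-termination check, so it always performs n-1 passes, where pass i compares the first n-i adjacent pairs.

Pass 1: compare adjacent pairs (0,1)..(3,4) = 4 comparison(s), 3 swap(s) -> [17, 0, 10, 15, 20]
Pass 2: compare adjacent pairs (0,1)..(2,3) = 3 comparison(s), 3 swap(s) -> [0, 10, 15, 17, 20]
Pass 3: compare adjacent pairs (0,1)..(1,2) = 2 comparison(s), 0 swap(s) -> [0, 10, 15, 17, 20]
Pass 4: compare adjacent pairs (0,1)..(0,1) = 1 comparison(s), 0 swap(s) -> [0, 10, 15, 17, 20]
Total comparisons: 4 + 3 + 2 + 1 = 10


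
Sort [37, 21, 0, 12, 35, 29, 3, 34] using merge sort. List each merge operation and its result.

Divide and conquer:
  Merge [37] + [21] -> [21, 37]
  Merge [0] + [12] -> [0, 12]
  Merge [21, 37] + [0, 12] -> [0, 12, 21, 37]
  Merge [35] + [29] -> [29, 35]
  Merge [3] + [34] -> [3, 34]
  Merge [29, 35] + [3, 34] -> [3, 29, 34, 35]
  Merge [0, 12, 21, 37] + [3, 29, 34, 35] -> [0, 3, 12, 21, 29, 34, 35, 37]


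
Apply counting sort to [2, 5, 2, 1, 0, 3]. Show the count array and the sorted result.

Count array: [1, 1, 2, 1, 0, 1]
(count[i] = number of elements equal to i)
Cumulative count: [1, 2, 4, 5, 5, 6]
Sorted: [0, 1, 2, 2, 3, 5]


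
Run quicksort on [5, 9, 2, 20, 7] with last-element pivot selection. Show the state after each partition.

Partition 1: pivot=7 at index 2 -> [5, 2, 7, 20, 9]
Partition 2: pivot=2 at index 0 -> [2, 5, 7, 20, 9]
Partition 3: pivot=9 at index 3 -> [2, 5, 7, 9, 20]


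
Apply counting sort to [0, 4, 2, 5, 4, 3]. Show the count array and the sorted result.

Count array: [1, 0, 1, 1, 2, 1]
(count[i] = number of elements equal to i)
Cumulative count: [1, 1, 2, 3, 5, 6]
Sorted: [0, 2, 3, 4, 4, 5]


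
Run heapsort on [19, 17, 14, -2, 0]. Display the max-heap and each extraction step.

Build heap: [19, 17, 14, -2, 0]
Extract 19: [17, 0, 14, -2, 19]
Extract 17: [14, 0, -2, 17, 19]
Extract 14: [0, -2, 14, 17, 19]
Extract 0: [-2, 0, 14, 17, 19]


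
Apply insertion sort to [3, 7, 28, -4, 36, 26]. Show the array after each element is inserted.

First element 3 is already 'sorted'
Insert 7: shifted 0 elements -> [3, 7, 28, -4, 36, 26]
Insert 28: shifted 0 elements -> [3, 7, 28, -4, 36, 26]
Insert -4: shifted 3 elements -> [-4, 3, 7, 28, 36, 26]
Insert 36: shifted 0 elements -> [-4, 3, 7, 28, 36, 26]
Insert 26: shifted 2 elements -> [-4, 3, 7, 26, 28, 36]


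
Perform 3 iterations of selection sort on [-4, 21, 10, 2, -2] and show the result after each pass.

Pass 1: Select minimum -4 at index 0, swap -> [-4, 21, 10, 2, -2]
Pass 2: Select minimum -2 at index 4, swap -> [-4, -2, 10, 2, 21]
Pass 3: Select minimum 2 at index 3, swap -> [-4, -2, 2, 10, 21]


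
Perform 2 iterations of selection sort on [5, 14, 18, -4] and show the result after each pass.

Pass 1: Select minimum -4 at index 3, swap -> [-4, 14, 18, 5]
Pass 2: Select minimum 5 at index 3, swap -> [-4, 5, 18, 14]


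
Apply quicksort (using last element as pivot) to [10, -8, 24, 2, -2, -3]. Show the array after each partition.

Partition 1: pivot=-3 at index 1 -> [-8, -3, 24, 2, -2, 10]
Partition 2: pivot=10 at index 4 -> [-8, -3, 2, -2, 10, 24]
Partition 3: pivot=-2 at index 2 -> [-8, -3, -2, 2, 10, 24]


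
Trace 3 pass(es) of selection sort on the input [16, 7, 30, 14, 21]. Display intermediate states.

Pass 1: Select minimum 7 at index 1, swap -> [7, 16, 30, 14, 21]
Pass 2: Select minimum 14 at index 3, swap -> [7, 14, 30, 16, 21]
Pass 3: Select minimum 16 at index 3, swap -> [7, 14, 16, 30, 21]


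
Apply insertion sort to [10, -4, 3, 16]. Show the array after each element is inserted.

First element 10 is already 'sorted'
Insert -4: shifted 1 elements -> [-4, 10, 3, 16]
Insert 3: shifted 1 elements -> [-4, 3, 10, 16]
Insert 16: shifted 0 elements -> [-4, 3, 10, 16]


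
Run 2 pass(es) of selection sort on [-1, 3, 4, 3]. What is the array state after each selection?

Pass 1: Select minimum -1 at index 0, swap -> [-1, 3, 4, 3]
Pass 2: Select minimum 3 at index 1, swap -> [-1, 3, 4, 3]


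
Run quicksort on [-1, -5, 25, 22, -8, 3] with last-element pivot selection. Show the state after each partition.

Partition 1: pivot=3 at index 3 -> [-1, -5, -8, 3, 25, 22]
Partition 2: pivot=-8 at index 0 -> [-8, -5, -1, 3, 25, 22]
Partition 3: pivot=-1 at index 2 -> [-8, -5, -1, 3, 25, 22]
Partition 4: pivot=22 at index 4 -> [-8, -5, -1, 3, 22, 25]


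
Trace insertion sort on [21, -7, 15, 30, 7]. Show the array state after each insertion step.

First element 21 is already 'sorted'
Insert -7: shifted 1 elements -> [-7, 21, 15, 30, 7]
Insert 15: shifted 1 elements -> [-7, 15, 21, 30, 7]
Insert 30: shifted 0 elements -> [-7, 15, 21, 30, 7]
Insert 7: shifted 3 elements -> [-7, 7, 15, 21, 30]


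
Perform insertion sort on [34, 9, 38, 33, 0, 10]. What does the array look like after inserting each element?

First element 34 is already 'sorted'
Insert 9: shifted 1 elements -> [9, 34, 38, 33, 0, 10]
Insert 38: shifted 0 elements -> [9, 34, 38, 33, 0, 10]
Insert 33: shifted 2 elements -> [9, 33, 34, 38, 0, 10]
Insert 0: shifted 4 elements -> [0, 9, 33, 34, 38, 10]
Insert 10: shifted 3 elements -> [0, 9, 10, 33, 34, 38]


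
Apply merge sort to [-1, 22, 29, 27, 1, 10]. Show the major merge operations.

Divide and conquer:
  Merge [22] + [29] -> [22, 29]
  Merge [-1] + [22, 29] -> [-1, 22, 29]
  Merge [1] + [10] -> [1, 10]
  Merge [27] + [1, 10] -> [1, 10, 27]
  Merge [-1, 22, 29] + [1, 10, 27] -> [-1, 1, 10, 22, 27, 29]


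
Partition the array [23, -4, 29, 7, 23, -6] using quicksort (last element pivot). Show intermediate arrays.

Partition 1: pivot=-6 at index 0 -> [-6, -4, 29, 7, 23, 23]
Partition 2: pivot=23 at index 4 -> [-6, -4, 7, 23, 23, 29]
Partition 3: pivot=23 at index 3 -> [-6, -4, 7, 23, 23, 29]
Partition 4: pivot=7 at index 2 -> [-6, -4, 7, 23, 23, 29]


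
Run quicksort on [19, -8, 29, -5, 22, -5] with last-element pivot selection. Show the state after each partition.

Partition 1: pivot=-5 at index 2 -> [-8, -5, -5, 19, 22, 29]
Partition 2: pivot=-5 at index 1 -> [-8, -5, -5, 19, 22, 29]
Partition 3: pivot=29 at index 5 -> [-8, -5, -5, 19, 22, 29]
Partition 4: pivot=22 at index 4 -> [-8, -5, -5, 19, 22, 29]


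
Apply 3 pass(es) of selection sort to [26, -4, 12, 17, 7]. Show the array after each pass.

Pass 1: Select minimum -4 at index 1, swap -> [-4, 26, 12, 17, 7]
Pass 2: Select minimum 7 at index 4, swap -> [-4, 7, 12, 17, 26]
Pass 3: Select minimum 12 at index 2, swap -> [-4, 7, 12, 17, 26]


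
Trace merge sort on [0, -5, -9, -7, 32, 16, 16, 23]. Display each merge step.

Divide and conquer:
  Merge [0] + [-5] -> [-5, 0]
  Merge [-9] + [-7] -> [-9, -7]
  Merge [-5, 0] + [-9, -7] -> [-9, -7, -5, 0]
  Merge [32] + [16] -> [16, 32]
  Merge [16] + [23] -> [16, 23]
  Merge [16, 32] + [16, 23] -> [16, 16, 23, 32]
  Merge [-9, -7, -5, 0] + [16, 16, 23, 32] -> [-9, -7, -5, 0, 16, 16, 23, 32]


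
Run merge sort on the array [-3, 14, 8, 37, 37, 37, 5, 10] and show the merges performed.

Divide and conquer:
  Merge [-3] + [14] -> [-3, 14]
  Merge [8] + [37] -> [8, 37]
  Merge [-3, 14] + [8, 37] -> [-3, 8, 14, 37]
  Merge [37] + [37] -> [37, 37]
  Merge [5] + [10] -> [5, 10]
  Merge [37, 37] + [5, 10] -> [5, 10, 37, 37]
  Merge [-3, 8, 14, 37] + [5, 10, 37, 37] -> [-3, 5, 8, 10, 14, 37, 37, 37]


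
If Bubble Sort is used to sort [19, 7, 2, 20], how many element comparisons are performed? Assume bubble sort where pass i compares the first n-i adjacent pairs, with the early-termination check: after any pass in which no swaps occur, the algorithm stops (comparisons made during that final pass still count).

Pass 1: compare adjacent pairs (0,1)..(2,3) = 3 comparison(s), 2 swap(s) -> [7, 2, 19, 20]
Pass 2: compare adjacent pairs (0,1)..(1,2) = 2 comparison(s), 1 swap(s) -> [2, 7, 19, 20]
Pass 3: compare adjacent pairs (0,1)..(0,1) = 1 comparison(s), 0 swap(s) -> [2, 7, 19, 20]
No swaps in this pass, so bubble sort stops here.
Total comparisons: 3 + 2 + 1 = 6


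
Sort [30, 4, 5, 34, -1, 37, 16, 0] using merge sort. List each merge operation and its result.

Divide and conquer:
  Merge [30] + [4] -> [4, 30]
  Merge [5] + [34] -> [5, 34]
  Merge [4, 30] + [5, 34] -> [4, 5, 30, 34]
  Merge [-1] + [37] -> [-1, 37]
  Merge [16] + [0] -> [0, 16]
  Merge [-1, 37] + [0, 16] -> [-1, 0, 16, 37]
  Merge [4, 5, 30, 34] + [-1, 0, 16, 37] -> [-1, 0, 4, 5, 16, 30, 34, 37]


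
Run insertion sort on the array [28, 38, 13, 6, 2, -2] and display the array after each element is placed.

First element 28 is already 'sorted'
Insert 38: shifted 0 elements -> [28, 38, 13, 6, 2, -2]
Insert 13: shifted 2 elements -> [13, 28, 38, 6, 2, -2]
Insert 6: shifted 3 elements -> [6, 13, 28, 38, 2, -2]
Insert 2: shifted 4 elements -> [2, 6, 13, 28, 38, -2]
Insert -2: shifted 5 elements -> [-2, 2, 6, 13, 28, 38]


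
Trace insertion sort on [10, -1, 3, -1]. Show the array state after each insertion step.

First element 10 is already 'sorted'
Insert -1: shifted 1 elements -> [-1, 10, 3, -1]
Insert 3: shifted 1 elements -> [-1, 3, 10, -1]
Insert -1: shifted 2 elements -> [-1, -1, 3, 10]


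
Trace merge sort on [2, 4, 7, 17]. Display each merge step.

Divide and conquer:
  Merge [2] + [4] -> [2, 4]
  Merge [7] + [17] -> [7, 17]
  Merge [2, 4] + [7, 17] -> [2, 4, 7, 17]


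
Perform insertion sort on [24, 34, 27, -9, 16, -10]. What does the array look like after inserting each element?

First element 24 is already 'sorted'
Insert 34: shifted 0 elements -> [24, 34, 27, -9, 16, -10]
Insert 27: shifted 1 elements -> [24, 27, 34, -9, 16, -10]
Insert -9: shifted 3 elements -> [-9, 24, 27, 34, 16, -10]
Insert 16: shifted 3 elements -> [-9, 16, 24, 27, 34, -10]
Insert -10: shifted 5 elements -> [-10, -9, 16, 24, 27, 34]


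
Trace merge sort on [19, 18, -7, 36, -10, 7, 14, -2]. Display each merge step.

Divide and conquer:
  Merge [19] + [18] -> [18, 19]
  Merge [-7] + [36] -> [-7, 36]
  Merge [18, 19] + [-7, 36] -> [-7, 18, 19, 36]
  Merge [-10] + [7] -> [-10, 7]
  Merge [14] + [-2] -> [-2, 14]
  Merge [-10, 7] + [-2, 14] -> [-10, -2, 7, 14]
  Merge [-7, 18, 19, 36] + [-10, -2, 7, 14] -> [-10, -7, -2, 7, 14, 18, 19, 36]


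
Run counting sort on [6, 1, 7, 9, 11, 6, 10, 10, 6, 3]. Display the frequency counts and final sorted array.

Count array: [0, 1, 0, 1, 0, 0, 3, 1, 0, 1, 2, 1]
(count[i] = number of elements equal to i)
Cumulative count: [0, 1, 1, 2, 2, 2, 5, 6, 6, 7, 9, 10]
Sorted: [1, 3, 6, 6, 6, 7, 9, 10, 10, 11]


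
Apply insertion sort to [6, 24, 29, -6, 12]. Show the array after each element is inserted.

First element 6 is already 'sorted'
Insert 24: shifted 0 elements -> [6, 24, 29, -6, 12]
Insert 29: shifted 0 elements -> [6, 24, 29, -6, 12]
Insert -6: shifted 3 elements -> [-6, 6, 24, 29, 12]
Insert 12: shifted 2 elements -> [-6, 6, 12, 24, 29]


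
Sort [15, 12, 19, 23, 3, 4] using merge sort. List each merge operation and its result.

Divide and conquer:
  Merge [12] + [19] -> [12, 19]
  Merge [15] + [12, 19] -> [12, 15, 19]
  Merge [3] + [4] -> [3, 4]
  Merge [23] + [3, 4] -> [3, 4, 23]
  Merge [12, 15, 19] + [3, 4, 23] -> [3, 4, 12, 15, 19, 23]


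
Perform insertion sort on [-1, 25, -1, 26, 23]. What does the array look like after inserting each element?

First element -1 is already 'sorted'
Insert 25: shifted 0 elements -> [-1, 25, -1, 26, 23]
Insert -1: shifted 1 elements -> [-1, -1, 25, 26, 23]
Insert 26: shifted 0 elements -> [-1, -1, 25, 26, 23]
Insert 23: shifted 2 elements -> [-1, -1, 23, 25, 26]


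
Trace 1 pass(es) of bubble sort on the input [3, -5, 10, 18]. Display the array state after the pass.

After pass 1: [-5, 3, 10, 18] (1 swaps)
Total swaps: 1


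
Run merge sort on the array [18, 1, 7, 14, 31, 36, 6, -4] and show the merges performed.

Divide and conquer:
  Merge [18] + [1] -> [1, 18]
  Merge [7] + [14] -> [7, 14]
  Merge [1, 18] + [7, 14] -> [1, 7, 14, 18]
  Merge [31] + [36] -> [31, 36]
  Merge [6] + [-4] -> [-4, 6]
  Merge [31, 36] + [-4, 6] -> [-4, 6, 31, 36]
  Merge [1, 7, 14, 18] + [-4, 6, 31, 36] -> [-4, 1, 6, 7, 14, 18, 31, 36]


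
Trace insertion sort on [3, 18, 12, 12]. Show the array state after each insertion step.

First element 3 is already 'sorted'
Insert 18: shifted 0 elements -> [3, 18, 12, 12]
Insert 12: shifted 1 elements -> [3, 12, 18, 12]
Insert 12: shifted 1 elements -> [3, 12, 12, 18]


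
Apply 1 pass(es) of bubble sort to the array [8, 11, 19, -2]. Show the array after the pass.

After pass 1: [8, 11, -2, 19] (1 swaps)
Total swaps: 1


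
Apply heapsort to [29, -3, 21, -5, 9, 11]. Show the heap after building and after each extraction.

Build heap: [29, 9, 21, -5, -3, 11]
Extract 29: [21, 9, 11, -5, -3, 29]
Extract 21: [11, 9, -3, -5, 21, 29]
Extract 11: [9, -5, -3, 11, 21, 29]
Extract 9: [-3, -5, 9, 11, 21, 29]
Extract -3: [-5, -3, 9, 11, 21, 29]


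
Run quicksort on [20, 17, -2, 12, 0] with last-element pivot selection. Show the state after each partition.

Partition 1: pivot=0 at index 1 -> [-2, 0, 20, 12, 17]
Partition 2: pivot=17 at index 3 -> [-2, 0, 12, 17, 20]


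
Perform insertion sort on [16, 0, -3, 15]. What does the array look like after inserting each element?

First element 16 is already 'sorted'
Insert 0: shifted 1 elements -> [0, 16, -3, 15]
Insert -3: shifted 2 elements -> [-3, 0, 16, 15]
Insert 15: shifted 1 elements -> [-3, 0, 15, 16]


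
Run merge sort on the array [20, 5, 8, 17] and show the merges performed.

Divide and conquer:
  Merge [20] + [5] -> [5, 20]
  Merge [8] + [17] -> [8, 17]
  Merge [5, 20] + [8, 17] -> [5, 8, 17, 20]


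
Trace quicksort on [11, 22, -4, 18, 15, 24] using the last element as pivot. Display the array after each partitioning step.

Partition 1: pivot=24 at index 5 -> [11, 22, -4, 18, 15, 24]
Partition 2: pivot=15 at index 2 -> [11, -4, 15, 18, 22, 24]
Partition 3: pivot=-4 at index 0 -> [-4, 11, 15, 18, 22, 24]
Partition 4: pivot=22 at index 4 -> [-4, 11, 15, 18, 22, 24]


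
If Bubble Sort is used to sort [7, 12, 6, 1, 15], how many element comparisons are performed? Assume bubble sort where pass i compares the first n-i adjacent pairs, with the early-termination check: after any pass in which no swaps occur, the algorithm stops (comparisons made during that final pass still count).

Pass 1: compare adjacent pairs (0,1)..(3,4) = 4 comparison(s), 2 swap(s) -> [7, 6, 1, 12, 15]
Pass 2: compare adjacent pairs (0,1)..(2,3) = 3 comparison(s), 2 swap(s) -> [6, 1, 7, 12, 15]
Pass 3: compare adjacent pairs (0,1)..(1,2) = 2 comparison(s), 1 swap(s) -> [1, 6, 7, 12, 15]
Pass 4: compare adjacent pairs (0,1)..(0,1) = 1 comparison(s), 0 swap(s) -> [1, 6, 7, 12, 15]
No swaps in this pass, so bubble sort stops here.
Total comparisons: 4 + 3 + 2 + 1 = 10


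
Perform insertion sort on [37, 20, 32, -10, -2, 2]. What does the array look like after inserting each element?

First element 37 is already 'sorted'
Insert 20: shifted 1 elements -> [20, 37, 32, -10, -2, 2]
Insert 32: shifted 1 elements -> [20, 32, 37, -10, -2, 2]
Insert -10: shifted 3 elements -> [-10, 20, 32, 37, -2, 2]
Insert -2: shifted 3 elements -> [-10, -2, 20, 32, 37, 2]
Insert 2: shifted 3 elements -> [-10, -2, 2, 20, 32, 37]


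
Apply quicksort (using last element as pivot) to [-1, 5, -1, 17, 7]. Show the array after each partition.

Partition 1: pivot=7 at index 3 -> [-1, 5, -1, 7, 17]
Partition 2: pivot=-1 at index 1 -> [-1, -1, 5, 7, 17]


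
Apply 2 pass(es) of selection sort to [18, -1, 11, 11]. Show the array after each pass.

Pass 1: Select minimum -1 at index 1, swap -> [-1, 18, 11, 11]
Pass 2: Select minimum 11 at index 2, swap -> [-1, 11, 18, 11]


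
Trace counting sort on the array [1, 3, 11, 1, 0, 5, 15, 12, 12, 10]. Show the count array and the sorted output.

Count array: [1, 2, 0, 1, 0, 1, 0, 0, 0, 0, 1, 1, 2, 0, 0, 1]
(count[i] = number of elements equal to i)
Cumulative count: [1, 3, 3, 4, 4, 5, 5, 5, 5, 5, 6, 7, 9, 9, 9, 10]
Sorted: [0, 1, 1, 3, 5, 10, 11, 12, 12, 15]


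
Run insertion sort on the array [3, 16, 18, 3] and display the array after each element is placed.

First element 3 is already 'sorted'
Insert 16: shifted 0 elements -> [3, 16, 18, 3]
Insert 18: shifted 0 elements -> [3, 16, 18, 3]
Insert 3: shifted 2 elements -> [3, 3, 16, 18]


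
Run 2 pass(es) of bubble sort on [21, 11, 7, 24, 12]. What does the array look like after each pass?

After pass 1: [11, 7, 21, 12, 24] (3 swaps)
After pass 2: [7, 11, 12, 21, 24] (2 swaps)
Total swaps: 5


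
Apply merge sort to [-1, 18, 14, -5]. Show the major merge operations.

Divide and conquer:
  Merge [-1] + [18] -> [-1, 18]
  Merge [14] + [-5] -> [-5, 14]
  Merge [-1, 18] + [-5, 14] -> [-5, -1, 14, 18]


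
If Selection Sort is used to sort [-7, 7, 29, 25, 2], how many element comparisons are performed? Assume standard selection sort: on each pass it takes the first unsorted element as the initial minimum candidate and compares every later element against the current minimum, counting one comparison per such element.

Pass 1: scan indices 1..4 for the minimum = 4 comparison(s); min is -7, place at index 0 -> [-7, 7, 29, 25, 2]
Pass 2: scan indices 2..4 for the minimum = 3 comparison(s); min is 2, place at index 1 -> [-7, 2, 29, 25, 7]
Pass 3: scan indices 3..4 for the minimum = 2 comparison(s); min is 7, place at index 2 -> [-7, 2, 7, 25, 29]
Pass 4: scan indices 4..4 for the minimum = 1 comparison(s); min is 25, place at index 3 -> [-7, 2, 7, 25, 29]
Selection sort always scans the whole unsorted suffix, so the count is (n-1) + (n-2) + ... + 1 = n(n-1)/2 = 5*4/2 = 10 regardless of the input order.
Total comparisons: 4 + 3 + 2 + 1 = 10


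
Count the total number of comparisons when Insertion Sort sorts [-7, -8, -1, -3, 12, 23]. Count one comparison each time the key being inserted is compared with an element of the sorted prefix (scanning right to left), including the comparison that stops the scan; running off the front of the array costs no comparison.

Insert -8: -7 > -8 (shift), reached front = 1 comparison(s) -> [-8, -7, -1, -3, 12, 23]
Insert -1: -7 <= -1 (stop) = 1 comparison(s) -> [-8, -7, -1, -3, 12, 23]
Insert -3: -1 > -3 (shift), -7 <= -3 (stop) = 2 comparison(s) -> [-8, -7, -3, -1, 12, 23]
Insert 12: -1 <= 12 (stop) = 1 comparison(s) -> [-8, -7, -3, -1, 12, 23]
Insert 23: 12 <= 23 (stop) = 1 comparison(s) -> [-8, -7, -3, -1, 12, 23]
Total comparisons: 1 + 1 + 2 + 1 + 1 = 6


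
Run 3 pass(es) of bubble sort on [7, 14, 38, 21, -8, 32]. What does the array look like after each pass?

After pass 1: [7, 14, 21, -8, 32, 38] (3 swaps)
After pass 2: [7, 14, -8, 21, 32, 38] (1 swaps)
After pass 3: [7, -8, 14, 21, 32, 38] (1 swaps)
Total swaps: 5


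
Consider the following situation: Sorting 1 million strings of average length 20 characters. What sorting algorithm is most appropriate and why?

Best choice: MSD radix sort or Mergesort
Reason: MSD radix sort is a non-comparison sort that buckets the strings by successive character positions, running in time proportional to the total number of characters examined rather than O(n log n) string comparisons; mergesort is a stable O(n log n)-comparison alternative that works for arbitrary variable-length keys


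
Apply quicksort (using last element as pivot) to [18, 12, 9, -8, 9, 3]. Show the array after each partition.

Partition 1: pivot=3 at index 1 -> [-8, 3, 9, 18, 9, 12]
Partition 2: pivot=12 at index 4 -> [-8, 3, 9, 9, 12, 18]
Partition 3: pivot=9 at index 3 -> [-8, 3, 9, 9, 12, 18]


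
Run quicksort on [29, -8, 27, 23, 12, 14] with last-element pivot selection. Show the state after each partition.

Partition 1: pivot=14 at index 2 -> [-8, 12, 14, 23, 29, 27]
Partition 2: pivot=12 at index 1 -> [-8, 12, 14, 23, 29, 27]
Partition 3: pivot=27 at index 4 -> [-8, 12, 14, 23, 27, 29]


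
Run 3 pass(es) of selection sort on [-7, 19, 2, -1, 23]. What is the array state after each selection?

Pass 1: Select minimum -7 at index 0, swap -> [-7, 19, 2, -1, 23]
Pass 2: Select minimum -1 at index 3, swap -> [-7, -1, 2, 19, 23]
Pass 3: Select minimum 2 at index 2, swap -> [-7, -1, 2, 19, 23]


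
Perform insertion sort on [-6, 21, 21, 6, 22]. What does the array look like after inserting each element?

First element -6 is already 'sorted'
Insert 21: shifted 0 elements -> [-6, 21, 21, 6, 22]
Insert 21: shifted 0 elements -> [-6, 21, 21, 6, 22]
Insert 6: shifted 2 elements -> [-6, 6, 21, 21, 22]
Insert 22: shifted 0 elements -> [-6, 6, 21, 21, 22]


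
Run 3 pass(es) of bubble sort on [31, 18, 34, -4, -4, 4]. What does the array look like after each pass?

After pass 1: [18, 31, -4, -4, 4, 34] (4 swaps)
After pass 2: [18, -4, -4, 4, 31, 34] (3 swaps)
After pass 3: [-4, -4, 4, 18, 31, 34] (3 swaps)
Total swaps: 10


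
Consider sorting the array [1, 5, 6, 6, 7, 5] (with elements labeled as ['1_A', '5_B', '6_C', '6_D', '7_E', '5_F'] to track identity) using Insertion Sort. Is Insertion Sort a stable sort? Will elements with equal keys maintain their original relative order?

Trace Insertion Sort on the labeled array (the key is the number; the letter only tracks identity):
  Insert 5_B at index 1: [1_A, 5_B, 6_C, 6_D, 7_E, 5_F]
  Insert 6_C at index 2: [1_A, 5_B, 6_C, 6_D, 7_E, 5_F]
  Insert 6_D at index 3: [1_A, 5_B, 6_C, 6_D, 7_E, 5_F]
  Insert 7_E at index 4: [1_A, 5_B, 6_C, 6_D, 7_E, 5_F]
  Insert 5_F at index 2: [1_A, 5_B, 5_F, 6_C, 6_D, 7_E]
Final order: [1_A, 5_B, 5_F, 6_C, 6_D, 7_E]
Equal keys:
  value 5: originally 5_B, 5_F; after sorting 5_B, 5_F -> order preserved
  value 6: originally 6_C, 6_D; after sorting 6_C, 6_D -> order preserved
All equal keys kept their original relative order. Insertion Sort is stable: elements are shifted only while they are strictly greater than the key, so a key is inserted after any equal elements already placed.
Answer: Stable
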